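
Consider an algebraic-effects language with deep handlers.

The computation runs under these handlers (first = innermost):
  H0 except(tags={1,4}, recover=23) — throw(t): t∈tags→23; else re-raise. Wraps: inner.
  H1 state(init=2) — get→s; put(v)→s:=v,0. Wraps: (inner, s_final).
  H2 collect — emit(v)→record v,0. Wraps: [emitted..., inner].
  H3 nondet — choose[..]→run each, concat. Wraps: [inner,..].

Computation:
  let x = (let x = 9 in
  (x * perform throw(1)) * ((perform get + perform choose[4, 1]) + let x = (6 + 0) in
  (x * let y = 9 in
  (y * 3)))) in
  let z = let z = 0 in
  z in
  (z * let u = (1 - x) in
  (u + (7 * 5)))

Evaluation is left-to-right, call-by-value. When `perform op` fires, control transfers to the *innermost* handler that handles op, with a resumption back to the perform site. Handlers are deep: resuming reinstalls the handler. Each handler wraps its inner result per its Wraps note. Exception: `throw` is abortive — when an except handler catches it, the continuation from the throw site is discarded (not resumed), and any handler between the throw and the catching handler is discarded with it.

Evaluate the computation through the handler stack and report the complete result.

Answer: [[(23, 2)]]

Step-by-step:
throw(1) @ H0 caught ⇒ 23
H1 returns (23, 2)
H2 returns [(23, 2)]
H3 returns [[(23, 2)]]
= [[(23, 2)]]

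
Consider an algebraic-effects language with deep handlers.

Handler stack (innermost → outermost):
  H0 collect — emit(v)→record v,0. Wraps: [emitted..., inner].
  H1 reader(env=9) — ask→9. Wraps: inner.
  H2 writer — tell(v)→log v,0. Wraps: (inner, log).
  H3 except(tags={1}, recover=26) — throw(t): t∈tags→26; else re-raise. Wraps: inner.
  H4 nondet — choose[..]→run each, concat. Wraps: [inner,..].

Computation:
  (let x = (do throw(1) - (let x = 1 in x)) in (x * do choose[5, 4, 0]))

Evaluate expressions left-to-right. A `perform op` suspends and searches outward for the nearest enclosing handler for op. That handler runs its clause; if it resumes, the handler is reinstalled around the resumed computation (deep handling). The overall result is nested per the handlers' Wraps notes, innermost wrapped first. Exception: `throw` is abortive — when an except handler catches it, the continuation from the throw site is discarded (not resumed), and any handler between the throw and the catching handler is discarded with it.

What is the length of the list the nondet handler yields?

Answer: 1

Working:
throw(1) @ H3 caught ⇒ 26
H4 returns [26]
= [26]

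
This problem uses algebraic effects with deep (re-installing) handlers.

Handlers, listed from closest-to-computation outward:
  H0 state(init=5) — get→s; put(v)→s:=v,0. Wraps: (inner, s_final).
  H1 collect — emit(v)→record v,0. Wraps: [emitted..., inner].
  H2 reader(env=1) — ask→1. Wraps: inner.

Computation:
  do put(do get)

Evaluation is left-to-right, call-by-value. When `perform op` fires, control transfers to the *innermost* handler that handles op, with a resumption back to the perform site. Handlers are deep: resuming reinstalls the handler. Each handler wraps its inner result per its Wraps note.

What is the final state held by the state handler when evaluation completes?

Evaluation trace:
get @ H0 ⇒ 5
put(5) @ H0 ⇒ s:=5
H0 returns (0, 5)
H1 returns [(0, 5)]
H2 returns [(0, 5)]
= [(0, 5)]

Answer: 5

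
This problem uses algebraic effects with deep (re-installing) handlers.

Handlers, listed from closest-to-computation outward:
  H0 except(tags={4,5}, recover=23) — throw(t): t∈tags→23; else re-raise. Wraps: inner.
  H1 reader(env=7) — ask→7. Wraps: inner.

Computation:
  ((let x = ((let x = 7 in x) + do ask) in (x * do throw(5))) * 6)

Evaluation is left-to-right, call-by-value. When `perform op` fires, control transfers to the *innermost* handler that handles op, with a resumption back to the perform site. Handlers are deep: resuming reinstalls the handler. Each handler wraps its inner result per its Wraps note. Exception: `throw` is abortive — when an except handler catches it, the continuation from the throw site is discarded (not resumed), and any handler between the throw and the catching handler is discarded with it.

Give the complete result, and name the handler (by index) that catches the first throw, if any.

Answer: 23 ; first throw caught by: H0

Step-by-step:
ask @ H1 ⇒ 7
throw(5) @ H0 caught ⇒ 23
H1 returns 23
= 23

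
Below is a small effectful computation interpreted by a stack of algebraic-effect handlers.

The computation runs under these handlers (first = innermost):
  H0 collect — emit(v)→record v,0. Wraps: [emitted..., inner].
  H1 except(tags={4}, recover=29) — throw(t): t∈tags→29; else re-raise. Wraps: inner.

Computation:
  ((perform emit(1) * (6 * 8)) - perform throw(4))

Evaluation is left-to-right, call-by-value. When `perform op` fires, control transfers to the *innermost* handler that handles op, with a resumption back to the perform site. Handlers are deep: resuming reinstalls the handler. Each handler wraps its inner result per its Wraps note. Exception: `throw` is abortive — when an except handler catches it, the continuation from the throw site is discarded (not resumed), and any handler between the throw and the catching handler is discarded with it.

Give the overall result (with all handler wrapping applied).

Step-by-step:
emit(1) @ H0 ⇒ out+=1
throw(4) @ H1 caught ⇒ 29
= 29

Answer: 29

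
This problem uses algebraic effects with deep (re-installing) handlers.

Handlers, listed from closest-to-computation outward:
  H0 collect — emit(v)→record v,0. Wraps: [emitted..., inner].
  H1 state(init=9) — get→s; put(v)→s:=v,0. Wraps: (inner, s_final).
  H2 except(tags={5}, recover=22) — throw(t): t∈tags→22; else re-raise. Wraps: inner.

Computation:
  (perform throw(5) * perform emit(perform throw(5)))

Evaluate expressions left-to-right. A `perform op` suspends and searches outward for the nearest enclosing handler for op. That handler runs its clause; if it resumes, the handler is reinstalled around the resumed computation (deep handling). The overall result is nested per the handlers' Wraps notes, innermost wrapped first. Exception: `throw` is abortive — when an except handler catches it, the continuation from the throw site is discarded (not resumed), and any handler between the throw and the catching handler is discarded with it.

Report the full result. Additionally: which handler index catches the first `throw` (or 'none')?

Working:
throw(5) @ H2 caught ⇒ 22
= 22

Answer: 22 ; first throw caught by: H2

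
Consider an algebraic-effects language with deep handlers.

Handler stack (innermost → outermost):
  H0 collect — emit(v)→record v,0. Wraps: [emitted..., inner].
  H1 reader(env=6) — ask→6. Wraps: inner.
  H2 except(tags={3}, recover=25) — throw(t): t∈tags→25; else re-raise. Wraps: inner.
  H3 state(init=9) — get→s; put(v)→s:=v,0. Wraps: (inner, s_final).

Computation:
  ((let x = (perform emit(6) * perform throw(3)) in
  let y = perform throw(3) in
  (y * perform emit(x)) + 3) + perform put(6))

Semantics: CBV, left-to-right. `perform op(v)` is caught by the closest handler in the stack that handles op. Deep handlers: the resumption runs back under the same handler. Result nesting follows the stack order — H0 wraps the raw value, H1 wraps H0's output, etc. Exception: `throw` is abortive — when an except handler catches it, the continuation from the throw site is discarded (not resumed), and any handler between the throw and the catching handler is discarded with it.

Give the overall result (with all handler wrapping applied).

Step-by-step:
emit(6) @ H0 ⇒ out+=6
throw(3) @ H2 caught ⇒ 25
H3 returns (25, 9)
= (25, 9)

Answer: (25, 9)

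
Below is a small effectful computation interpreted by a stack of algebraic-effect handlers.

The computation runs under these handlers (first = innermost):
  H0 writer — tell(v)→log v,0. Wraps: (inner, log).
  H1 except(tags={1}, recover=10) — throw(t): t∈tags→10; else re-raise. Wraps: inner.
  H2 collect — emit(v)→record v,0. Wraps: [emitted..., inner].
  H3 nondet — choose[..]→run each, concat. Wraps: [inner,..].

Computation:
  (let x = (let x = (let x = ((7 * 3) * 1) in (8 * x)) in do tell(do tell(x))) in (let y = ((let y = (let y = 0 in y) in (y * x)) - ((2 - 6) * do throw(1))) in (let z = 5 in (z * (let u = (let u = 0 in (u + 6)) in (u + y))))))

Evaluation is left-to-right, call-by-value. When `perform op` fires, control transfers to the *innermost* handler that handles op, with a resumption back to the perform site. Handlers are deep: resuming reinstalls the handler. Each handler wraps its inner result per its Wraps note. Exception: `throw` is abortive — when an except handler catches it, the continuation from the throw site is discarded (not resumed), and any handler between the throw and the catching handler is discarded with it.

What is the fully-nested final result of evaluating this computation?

Answer: [[10]]

Working:
tell(168) @ H0 ⇒ log+=168
tell(0) @ H0 ⇒ log+=0
throw(1) @ H1 caught ⇒ 10
H2 returns [10]
H3 returns [[10]]
= [[10]]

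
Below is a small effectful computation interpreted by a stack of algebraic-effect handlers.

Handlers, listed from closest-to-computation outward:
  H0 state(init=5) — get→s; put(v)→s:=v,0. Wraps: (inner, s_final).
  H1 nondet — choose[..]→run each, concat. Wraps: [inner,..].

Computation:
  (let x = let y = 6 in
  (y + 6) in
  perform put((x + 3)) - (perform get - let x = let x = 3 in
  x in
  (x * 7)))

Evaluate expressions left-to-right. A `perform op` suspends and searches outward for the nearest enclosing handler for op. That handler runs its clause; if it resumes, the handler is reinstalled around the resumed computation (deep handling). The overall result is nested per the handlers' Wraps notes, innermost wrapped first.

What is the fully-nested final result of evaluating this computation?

Answer: [(6, 15)]

Step-by-step:
put(15) @ H0 ⇒ s:=15
get @ H0 ⇒ 15
H0 returns (6, 15)
H1 returns [(6, 15)]
= [(6, 15)]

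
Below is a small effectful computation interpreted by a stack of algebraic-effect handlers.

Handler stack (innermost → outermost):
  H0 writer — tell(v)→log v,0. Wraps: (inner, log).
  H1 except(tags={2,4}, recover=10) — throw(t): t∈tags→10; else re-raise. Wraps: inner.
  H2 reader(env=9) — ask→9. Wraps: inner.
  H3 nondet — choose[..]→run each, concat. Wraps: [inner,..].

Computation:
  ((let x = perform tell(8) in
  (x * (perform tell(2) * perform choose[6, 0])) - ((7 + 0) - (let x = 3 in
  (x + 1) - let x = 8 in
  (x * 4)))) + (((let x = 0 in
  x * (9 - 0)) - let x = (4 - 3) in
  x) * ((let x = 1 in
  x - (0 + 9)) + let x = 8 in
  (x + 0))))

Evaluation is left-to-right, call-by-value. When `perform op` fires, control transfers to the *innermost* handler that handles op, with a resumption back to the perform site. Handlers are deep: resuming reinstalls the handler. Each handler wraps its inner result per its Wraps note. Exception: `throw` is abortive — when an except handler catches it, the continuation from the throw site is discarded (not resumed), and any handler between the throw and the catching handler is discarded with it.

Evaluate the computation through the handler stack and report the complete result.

Answer: [(-35, (8, 2)), (-35, (8, 2))]

Working:
tell(8) @ H0 ⇒ log+=8
tell(2) @ H0 ⇒ log+=2
choose[6, 0] @ H3
  branch[0] choose=6:
    H0 returns (-35, (8, 2))
    H1 returns (-35, (8, 2))
    H2 returns (-35, (8, 2))
    H3 returns [(-35, (8, 2))]
  branch[1] choose=0:
    H0 returns (-35, (8, 2))
    H1 returns (-35, (8, 2))
    H2 returns (-35, (8, 2))
    H3 returns [(-35, (8, 2))]
= [(-35, (8, 2)), (-35, (8, 2))]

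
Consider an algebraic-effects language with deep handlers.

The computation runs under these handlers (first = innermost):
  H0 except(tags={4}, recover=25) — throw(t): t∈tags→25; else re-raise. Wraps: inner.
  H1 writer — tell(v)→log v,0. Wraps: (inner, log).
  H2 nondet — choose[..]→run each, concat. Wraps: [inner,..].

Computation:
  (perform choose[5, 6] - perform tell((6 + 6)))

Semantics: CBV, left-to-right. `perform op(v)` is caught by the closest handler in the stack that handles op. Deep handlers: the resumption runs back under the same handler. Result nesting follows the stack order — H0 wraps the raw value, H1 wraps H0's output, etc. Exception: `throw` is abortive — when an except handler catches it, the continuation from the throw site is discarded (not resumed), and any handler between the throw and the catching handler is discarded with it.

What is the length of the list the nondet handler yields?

Evaluation trace:
choose[5, 6] @ H2
  branch[0] choose=5:
    tell(12) @ H1 ⇒ log+=12
    H0 returns 5
    H1 returns (5, (12))
    H2 returns [(5, (12))]
  branch[1] choose=6:
    tell(12) @ H1 ⇒ log+=12
    H0 returns 6
    H1 returns (6, (12))
    H2 returns [(6, (12))]
= [(5, (12)), (6, (12))]

Answer: 2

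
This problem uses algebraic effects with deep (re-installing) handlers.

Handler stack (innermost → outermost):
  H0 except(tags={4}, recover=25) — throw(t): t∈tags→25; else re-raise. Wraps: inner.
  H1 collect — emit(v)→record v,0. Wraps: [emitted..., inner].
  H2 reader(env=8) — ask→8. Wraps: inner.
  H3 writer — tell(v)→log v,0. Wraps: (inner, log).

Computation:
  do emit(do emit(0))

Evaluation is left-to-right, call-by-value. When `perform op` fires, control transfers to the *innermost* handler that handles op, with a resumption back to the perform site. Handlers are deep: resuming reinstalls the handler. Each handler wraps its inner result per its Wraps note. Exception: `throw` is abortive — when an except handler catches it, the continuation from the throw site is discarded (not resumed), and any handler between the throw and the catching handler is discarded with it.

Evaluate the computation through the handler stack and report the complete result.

Answer: ([0, 0, 0], ())

Step-by-step:
emit(0) @ H1 ⇒ out+=0
emit(0) @ H1 ⇒ out+=0
H0 returns 0
H1 returns [0, 0, 0]
H2 returns [0, 0, 0]
H3 returns ([0, 0, 0], ())
= ([0, 0, 0], ())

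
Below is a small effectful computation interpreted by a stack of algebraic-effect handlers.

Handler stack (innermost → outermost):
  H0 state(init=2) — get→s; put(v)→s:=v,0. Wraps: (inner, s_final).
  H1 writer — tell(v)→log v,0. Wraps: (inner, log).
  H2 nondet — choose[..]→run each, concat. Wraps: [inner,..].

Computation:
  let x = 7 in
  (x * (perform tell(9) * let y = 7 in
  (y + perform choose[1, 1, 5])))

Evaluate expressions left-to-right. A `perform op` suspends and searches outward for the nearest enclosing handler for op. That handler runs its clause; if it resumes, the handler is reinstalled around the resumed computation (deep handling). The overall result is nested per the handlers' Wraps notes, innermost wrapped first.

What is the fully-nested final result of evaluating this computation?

Step-by-step:
tell(9) @ H1 ⇒ log+=9
choose[1, 1, 5] @ H2
  branch[0] choose=1:
    H0 returns (0, 2)
    H1 returns ((0, 2), (9))
    H2 returns [((0, 2), (9))]
  branch[1] choose=1:
    H0 returns (0, 2)
    H1 returns ((0, 2), (9))
    H2 returns [((0, 2), (9))]
  branch[2] choose=5:
    H0 returns (0, 2)
    H1 returns ((0, 2), (9))
    H2 returns [((0, 2), (9))]
= [((0, 2), (9)), ((0, 2), (9)), ((0, 2), (9))]

Answer: [((0, 2), (9)), ((0, 2), (9)), ((0, 2), (9))]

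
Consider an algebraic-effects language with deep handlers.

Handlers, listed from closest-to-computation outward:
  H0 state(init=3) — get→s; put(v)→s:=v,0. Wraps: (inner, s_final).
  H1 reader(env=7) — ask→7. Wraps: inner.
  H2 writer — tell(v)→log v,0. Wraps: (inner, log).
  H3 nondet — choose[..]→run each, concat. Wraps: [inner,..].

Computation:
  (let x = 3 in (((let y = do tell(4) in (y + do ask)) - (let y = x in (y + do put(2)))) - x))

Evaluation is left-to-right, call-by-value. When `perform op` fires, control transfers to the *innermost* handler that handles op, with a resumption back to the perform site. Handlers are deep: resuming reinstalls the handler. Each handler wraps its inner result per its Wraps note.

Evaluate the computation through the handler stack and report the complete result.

Step-by-step:
tell(4) @ H2 ⇒ log+=4
ask @ H1 ⇒ 7
put(2) @ H0 ⇒ s:=2
H0 returns (1, 2)
H1 returns (1, 2)
H2 returns ((1, 2), (4))
H3 returns [((1, 2), (4))]
= [((1, 2), (4))]

Answer: [((1, 2), (4))]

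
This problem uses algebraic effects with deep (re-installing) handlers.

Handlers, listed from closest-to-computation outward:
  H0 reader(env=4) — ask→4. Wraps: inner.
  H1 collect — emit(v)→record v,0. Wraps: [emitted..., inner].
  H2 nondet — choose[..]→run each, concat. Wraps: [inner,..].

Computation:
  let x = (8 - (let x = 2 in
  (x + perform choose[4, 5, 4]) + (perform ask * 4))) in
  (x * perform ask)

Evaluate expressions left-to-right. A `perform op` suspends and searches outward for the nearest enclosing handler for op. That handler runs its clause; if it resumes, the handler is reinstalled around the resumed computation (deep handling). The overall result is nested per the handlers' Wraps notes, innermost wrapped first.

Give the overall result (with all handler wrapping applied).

Working:
choose[4, 5, 4] @ H2
  branch[0] choose=4:
    ask @ H0 ⇒ 4
    ask @ H0 ⇒ 4
    H0 returns -56
    H1 returns [-56]
    H2 returns [[-56]]
  branch[1] choose=5:
    ask @ H0 ⇒ 4
    ask @ H0 ⇒ 4
    H0 returns -60
    H1 returns [-60]
    H2 returns [[-60]]
  branch[2] choose=4:
    ask @ H0 ⇒ 4
    ask @ H0 ⇒ 4
    H0 returns -56
    H1 returns [-56]
    H2 returns [[-56]]
= [[-56], [-60], [-56]]

Answer: [[-56], [-60], [-56]]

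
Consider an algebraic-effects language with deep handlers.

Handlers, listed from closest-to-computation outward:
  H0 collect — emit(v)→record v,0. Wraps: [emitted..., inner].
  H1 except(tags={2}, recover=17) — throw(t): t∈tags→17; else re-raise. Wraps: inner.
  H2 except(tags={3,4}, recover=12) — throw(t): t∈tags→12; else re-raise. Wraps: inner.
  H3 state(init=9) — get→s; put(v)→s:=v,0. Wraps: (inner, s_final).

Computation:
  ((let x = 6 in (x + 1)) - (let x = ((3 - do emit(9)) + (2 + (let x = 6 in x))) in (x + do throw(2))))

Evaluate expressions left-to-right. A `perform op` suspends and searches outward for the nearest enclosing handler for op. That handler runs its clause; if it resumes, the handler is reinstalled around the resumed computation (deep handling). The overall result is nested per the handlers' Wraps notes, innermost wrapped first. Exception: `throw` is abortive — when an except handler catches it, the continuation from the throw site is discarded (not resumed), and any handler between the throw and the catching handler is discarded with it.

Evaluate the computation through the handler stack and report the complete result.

Working:
emit(9) @ H0 ⇒ out+=9
throw(2) @ H1 caught ⇒ 17
H2 returns 17
H3 returns (17, 9)
= (17, 9)

Answer: (17, 9)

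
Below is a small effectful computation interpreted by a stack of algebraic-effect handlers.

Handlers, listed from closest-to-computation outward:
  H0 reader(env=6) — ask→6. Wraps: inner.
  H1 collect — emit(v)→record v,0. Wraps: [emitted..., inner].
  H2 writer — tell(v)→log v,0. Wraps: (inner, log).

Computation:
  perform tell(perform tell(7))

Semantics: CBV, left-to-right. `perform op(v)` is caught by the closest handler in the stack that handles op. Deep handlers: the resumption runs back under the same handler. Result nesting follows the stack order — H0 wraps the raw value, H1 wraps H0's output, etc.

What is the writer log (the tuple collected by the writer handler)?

Answer: (7, 0)

Step-by-step:
tell(7) @ H2 ⇒ log+=7
tell(0) @ H2 ⇒ log+=0
H0 returns 0
H1 returns [0]
H2 returns ([0], (7, 0))
= ([0], (7, 0))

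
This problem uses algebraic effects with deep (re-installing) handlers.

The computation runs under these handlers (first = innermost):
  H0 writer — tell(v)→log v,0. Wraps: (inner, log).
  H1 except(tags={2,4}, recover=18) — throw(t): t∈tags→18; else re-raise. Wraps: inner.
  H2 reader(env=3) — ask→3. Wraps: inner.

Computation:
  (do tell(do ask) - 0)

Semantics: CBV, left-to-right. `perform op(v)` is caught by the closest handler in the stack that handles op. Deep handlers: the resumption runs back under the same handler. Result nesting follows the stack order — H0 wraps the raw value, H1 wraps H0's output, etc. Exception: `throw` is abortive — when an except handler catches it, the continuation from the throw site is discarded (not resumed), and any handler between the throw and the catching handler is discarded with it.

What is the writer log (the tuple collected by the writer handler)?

Step-by-step:
ask @ H2 ⇒ 3
tell(3) @ H0 ⇒ log+=3
H0 returns (0, (3))
H1 returns (0, (3))
H2 returns (0, (3))
= (0, (3))

Answer: (3)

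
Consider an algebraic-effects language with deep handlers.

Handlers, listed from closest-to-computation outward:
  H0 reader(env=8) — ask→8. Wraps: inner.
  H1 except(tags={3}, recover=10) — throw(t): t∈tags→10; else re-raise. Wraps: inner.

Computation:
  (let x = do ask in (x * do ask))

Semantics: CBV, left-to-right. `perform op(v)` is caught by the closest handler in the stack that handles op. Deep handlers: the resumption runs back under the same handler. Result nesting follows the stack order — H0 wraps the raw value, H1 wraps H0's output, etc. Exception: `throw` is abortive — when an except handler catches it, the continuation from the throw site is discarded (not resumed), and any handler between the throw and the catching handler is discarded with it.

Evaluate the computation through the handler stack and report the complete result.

Answer: 64

Working:
ask @ H0 ⇒ 8
ask @ H0 ⇒ 8
H0 returns 64
H1 returns 64
= 64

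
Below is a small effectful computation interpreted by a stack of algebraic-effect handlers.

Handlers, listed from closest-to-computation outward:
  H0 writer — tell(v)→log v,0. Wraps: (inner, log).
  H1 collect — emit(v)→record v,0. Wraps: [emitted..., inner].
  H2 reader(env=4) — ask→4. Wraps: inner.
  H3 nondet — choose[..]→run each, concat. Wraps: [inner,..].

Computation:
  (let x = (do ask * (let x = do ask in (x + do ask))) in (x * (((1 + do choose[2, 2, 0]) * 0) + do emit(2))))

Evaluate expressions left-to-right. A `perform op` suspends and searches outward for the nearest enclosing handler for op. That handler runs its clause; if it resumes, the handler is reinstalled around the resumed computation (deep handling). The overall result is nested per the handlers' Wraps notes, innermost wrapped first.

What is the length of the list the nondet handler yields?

Step-by-step:
ask @ H2 ⇒ 4
ask @ H2 ⇒ 4
ask @ H2 ⇒ 4
choose[2, 2, 0] @ H3
  branch[0] choose=2:
    emit(2) @ H1 ⇒ out+=2
    H0 returns (0, ())
    H1 returns [2, (0, ())]
    H2 returns [2, (0, ())]
    H3 returns [[2, (0, ())]]
  branch[1] choose=2:
    emit(2) @ H1 ⇒ out+=2
    H0 returns (0, ())
    H1 returns [2, (0, ())]
    H2 returns [2, (0, ())]
    H3 returns [[2, (0, ())]]
  branch[2] choose=0:
    emit(2) @ H1 ⇒ out+=2
    H0 returns (0, ())
    H1 returns [2, (0, ())]
    H2 returns [2, (0, ())]
    H3 returns [[2, (0, ())]]
= [[2, (0, ())], [2, (0, ())], [2, (0, ())]]

Answer: 3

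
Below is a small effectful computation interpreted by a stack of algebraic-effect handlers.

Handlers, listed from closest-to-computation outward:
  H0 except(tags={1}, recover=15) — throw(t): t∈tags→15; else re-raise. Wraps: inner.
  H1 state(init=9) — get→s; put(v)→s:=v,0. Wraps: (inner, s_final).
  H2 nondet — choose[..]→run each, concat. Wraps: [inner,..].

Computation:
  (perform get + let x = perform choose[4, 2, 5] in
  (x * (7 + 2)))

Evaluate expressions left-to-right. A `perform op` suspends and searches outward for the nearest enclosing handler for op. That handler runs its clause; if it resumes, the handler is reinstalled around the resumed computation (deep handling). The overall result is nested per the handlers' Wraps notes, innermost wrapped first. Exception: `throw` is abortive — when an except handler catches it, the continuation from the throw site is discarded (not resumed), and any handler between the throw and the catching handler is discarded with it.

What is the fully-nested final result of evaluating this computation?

Working:
get @ H1 ⇒ 9
choose[4, 2, 5] @ H2
  branch[0] choose=4:
    H0 returns 45
    H1 returns (45, 9)
    H2 returns [(45, 9)]
  branch[1] choose=2:
    H0 returns 27
    H1 returns (27, 9)
    H2 returns [(27, 9)]
  branch[2] choose=5:
    H0 returns 54
    H1 returns (54, 9)
    H2 returns [(54, 9)]
= [(45, 9), (27, 9), (54, 9)]

Answer: [(45, 9), (27, 9), (54, 9)]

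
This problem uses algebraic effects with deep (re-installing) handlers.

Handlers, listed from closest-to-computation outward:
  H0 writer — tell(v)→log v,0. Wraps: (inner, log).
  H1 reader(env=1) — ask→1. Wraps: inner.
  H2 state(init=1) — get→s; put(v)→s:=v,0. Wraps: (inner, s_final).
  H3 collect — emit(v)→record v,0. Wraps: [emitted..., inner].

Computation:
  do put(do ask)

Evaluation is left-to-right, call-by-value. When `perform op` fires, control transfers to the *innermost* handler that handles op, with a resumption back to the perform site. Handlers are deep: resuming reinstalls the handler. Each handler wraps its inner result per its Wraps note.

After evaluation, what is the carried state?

Answer: 1

Working:
ask @ H1 ⇒ 1
put(1) @ H2 ⇒ s:=1
H0 returns (0, ())
H1 returns (0, ())
H2 returns ((0, ()), 1)
H3 returns [((0, ()), 1)]
= [((0, ()), 1)]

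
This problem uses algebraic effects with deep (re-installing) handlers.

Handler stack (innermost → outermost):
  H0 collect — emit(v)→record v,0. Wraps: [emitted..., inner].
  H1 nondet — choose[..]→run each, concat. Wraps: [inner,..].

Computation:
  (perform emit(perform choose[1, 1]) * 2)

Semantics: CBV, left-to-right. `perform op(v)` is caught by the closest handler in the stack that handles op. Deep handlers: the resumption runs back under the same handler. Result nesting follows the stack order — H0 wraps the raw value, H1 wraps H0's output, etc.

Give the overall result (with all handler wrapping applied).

Answer: [[1, 0], [1, 0]]

Evaluation trace:
choose[1, 1] @ H1
  branch[0] choose=1:
    emit(1) @ H0 ⇒ out+=1
    H0 returns [1, 0]
    H1 returns [[1, 0]]
  branch[1] choose=1:
    emit(1) @ H0 ⇒ out+=1
    H0 returns [1, 0]
    H1 returns [[1, 0]]
= [[1, 0], [1, 0]]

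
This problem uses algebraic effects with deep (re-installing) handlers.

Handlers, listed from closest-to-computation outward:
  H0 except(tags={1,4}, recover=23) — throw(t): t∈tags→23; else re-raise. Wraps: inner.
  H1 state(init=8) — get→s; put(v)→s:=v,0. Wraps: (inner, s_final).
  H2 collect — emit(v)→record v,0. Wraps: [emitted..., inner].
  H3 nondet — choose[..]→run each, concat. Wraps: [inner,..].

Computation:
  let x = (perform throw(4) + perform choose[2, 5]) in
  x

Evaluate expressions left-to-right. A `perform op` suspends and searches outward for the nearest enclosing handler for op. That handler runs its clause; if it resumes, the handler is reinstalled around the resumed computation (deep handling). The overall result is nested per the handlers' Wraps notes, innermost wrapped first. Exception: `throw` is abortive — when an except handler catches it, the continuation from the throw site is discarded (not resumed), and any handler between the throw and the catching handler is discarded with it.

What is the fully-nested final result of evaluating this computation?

Answer: [[(23, 8)]]

Working:
throw(4) @ H0 caught ⇒ 23
H1 returns (23, 8)
H2 returns [(23, 8)]
H3 returns [[(23, 8)]]
= [[(23, 8)]]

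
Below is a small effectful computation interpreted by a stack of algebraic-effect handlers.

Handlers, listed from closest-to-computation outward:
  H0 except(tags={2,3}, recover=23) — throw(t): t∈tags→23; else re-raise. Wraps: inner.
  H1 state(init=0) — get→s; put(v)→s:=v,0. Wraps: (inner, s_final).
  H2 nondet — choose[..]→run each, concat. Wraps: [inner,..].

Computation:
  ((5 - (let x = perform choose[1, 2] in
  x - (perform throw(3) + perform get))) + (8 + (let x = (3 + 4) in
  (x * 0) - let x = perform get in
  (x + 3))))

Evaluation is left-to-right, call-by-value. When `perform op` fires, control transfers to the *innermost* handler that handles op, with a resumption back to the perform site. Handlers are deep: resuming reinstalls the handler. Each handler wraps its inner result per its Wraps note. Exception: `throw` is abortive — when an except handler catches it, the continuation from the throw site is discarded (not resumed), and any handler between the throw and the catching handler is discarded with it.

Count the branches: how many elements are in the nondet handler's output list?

Evaluation trace:
choose[1, 2] @ H2
  branch[0] choose=1:
    throw(3) @ H0 caught ⇒ 23
    H1 returns (23, 0)
    H2 returns [(23, 0)]
  branch[1] choose=2:
    throw(3) @ H0 caught ⇒ 23
    H1 returns (23, 0)
    H2 returns [(23, 0)]
= [(23, 0), (23, 0)]

Answer: 2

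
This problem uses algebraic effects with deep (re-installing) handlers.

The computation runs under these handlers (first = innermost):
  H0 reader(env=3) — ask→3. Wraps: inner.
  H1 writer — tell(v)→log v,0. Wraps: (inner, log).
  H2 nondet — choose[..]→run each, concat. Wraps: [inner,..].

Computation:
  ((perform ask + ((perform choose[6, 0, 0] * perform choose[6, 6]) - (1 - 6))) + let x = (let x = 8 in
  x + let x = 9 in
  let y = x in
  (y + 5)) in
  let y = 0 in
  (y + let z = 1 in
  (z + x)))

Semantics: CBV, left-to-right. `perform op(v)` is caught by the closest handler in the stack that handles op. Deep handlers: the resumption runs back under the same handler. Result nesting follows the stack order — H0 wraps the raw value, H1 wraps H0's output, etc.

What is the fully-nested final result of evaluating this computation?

Working:
ask @ H0 ⇒ 3
choose[6, 0, 0] @ H2
  branch[0] choose=6:
    choose[6, 6] @ H2
      branch[0] choose=6:
        H0 returns 67
        H1 returns (67, ())
        H2 returns [(67, ())]
      branch[1] choose=6:
        H0 returns 67
        H1 returns (67, ())
        H2 returns [(67, ())]
  branch[1] choose=0:
    choose[6, 6] @ H2
      branch[0] choose=6:
        H0 returns 31
        H1 returns (31, ())
        H2 returns [(31, ())]
      branch[1] choose=6:
        H0 returns 31
        H1 returns (31, ())
        H2 returns [(31, ())]
  branch[2] choose=0:
    choose[6, 6] @ H2
      branch[0] choose=6:
        H0 returns 31
        H1 returns (31, ())
        H2 returns [(31, ())]
      branch[1] choose=6:
        H0 returns 31
        H1 returns (31, ())
        H2 returns [(31, ())]
= [(67, ()), (67, ()), (31, ()), (31, ()), (31, ()), (31, ())]

Answer: [(67, ()), (67, ()), (31, ()), (31, ()), (31, ()), (31, ())]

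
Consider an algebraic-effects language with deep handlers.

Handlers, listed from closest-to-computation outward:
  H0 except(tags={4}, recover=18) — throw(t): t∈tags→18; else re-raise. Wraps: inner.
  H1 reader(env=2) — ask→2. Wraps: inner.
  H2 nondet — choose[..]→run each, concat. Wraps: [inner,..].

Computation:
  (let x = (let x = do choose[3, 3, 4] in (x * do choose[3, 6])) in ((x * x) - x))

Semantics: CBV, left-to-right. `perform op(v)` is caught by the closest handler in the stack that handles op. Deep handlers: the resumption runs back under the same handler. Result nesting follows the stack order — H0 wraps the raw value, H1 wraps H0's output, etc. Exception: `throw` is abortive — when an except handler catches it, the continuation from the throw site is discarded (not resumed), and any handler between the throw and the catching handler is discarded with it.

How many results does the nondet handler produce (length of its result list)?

Answer: 6

Step-by-step:
choose[3, 3, 4] @ H2
  branch[0] choose=3:
    choose[3, 6] @ H2
      branch[0] choose=3:
        H0 returns 72
        H1 returns 72
        H2 returns [72]
      branch[1] choose=6:
        H0 returns 306
        H1 returns 306
        H2 returns [306]
  branch[1] choose=3:
    choose[3, 6] @ H2
      branch[0] choose=3:
        H0 returns 72
        H1 returns 72
        H2 returns [72]
      branch[1] choose=6:
        H0 returns 306
        H1 returns 306
        H2 returns [306]
  branch[2] choose=4:
    choose[3, 6] @ H2
      branch[0] choose=3:
        H0 returns 132
        H1 returns 132
        H2 returns [132]
      branch[1] choose=6:
        H0 returns 552
        H1 returns 552
        H2 returns [552]
= [72, 306, 72, 306, 132, 552]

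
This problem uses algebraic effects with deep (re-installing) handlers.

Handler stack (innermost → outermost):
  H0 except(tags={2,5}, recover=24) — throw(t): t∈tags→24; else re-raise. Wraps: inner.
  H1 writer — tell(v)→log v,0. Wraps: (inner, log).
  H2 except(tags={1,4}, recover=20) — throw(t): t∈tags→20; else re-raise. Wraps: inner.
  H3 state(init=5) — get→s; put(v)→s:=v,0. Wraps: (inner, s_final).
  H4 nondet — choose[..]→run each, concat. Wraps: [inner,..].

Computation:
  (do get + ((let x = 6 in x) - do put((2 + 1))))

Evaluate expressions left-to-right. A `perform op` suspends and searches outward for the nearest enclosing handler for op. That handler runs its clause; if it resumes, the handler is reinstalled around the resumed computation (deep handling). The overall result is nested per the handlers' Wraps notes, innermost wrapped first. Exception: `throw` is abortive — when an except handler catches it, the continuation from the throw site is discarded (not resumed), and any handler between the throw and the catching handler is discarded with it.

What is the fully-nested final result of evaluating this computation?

Answer: [((11, ()), 3)]

Working:
get @ H3 ⇒ 5
put(3) @ H3 ⇒ s:=3
H0 returns 11
H1 returns (11, ())
H2 returns (11, ())
H3 returns ((11, ()), 3)
H4 returns [((11, ()), 3)]
= [((11, ()), 3)]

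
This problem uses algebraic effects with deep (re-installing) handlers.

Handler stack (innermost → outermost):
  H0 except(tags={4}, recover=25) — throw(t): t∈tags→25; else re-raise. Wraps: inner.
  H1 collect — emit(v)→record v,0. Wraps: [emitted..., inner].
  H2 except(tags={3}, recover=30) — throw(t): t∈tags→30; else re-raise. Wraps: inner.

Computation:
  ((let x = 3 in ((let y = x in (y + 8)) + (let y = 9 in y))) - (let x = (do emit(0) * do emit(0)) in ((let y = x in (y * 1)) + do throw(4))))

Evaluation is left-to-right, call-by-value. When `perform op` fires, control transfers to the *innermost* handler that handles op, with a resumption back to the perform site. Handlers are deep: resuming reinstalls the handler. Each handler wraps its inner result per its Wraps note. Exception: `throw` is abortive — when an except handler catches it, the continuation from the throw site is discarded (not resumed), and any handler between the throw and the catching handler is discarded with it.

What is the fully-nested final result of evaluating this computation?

Working:
emit(0) @ H1 ⇒ out+=0
emit(0) @ H1 ⇒ out+=0
throw(4) @ H0 caught ⇒ 25
H1 returns [0, 0, 25]
H2 returns [0, 0, 25]
= [0, 0, 25]

Answer: [0, 0, 25]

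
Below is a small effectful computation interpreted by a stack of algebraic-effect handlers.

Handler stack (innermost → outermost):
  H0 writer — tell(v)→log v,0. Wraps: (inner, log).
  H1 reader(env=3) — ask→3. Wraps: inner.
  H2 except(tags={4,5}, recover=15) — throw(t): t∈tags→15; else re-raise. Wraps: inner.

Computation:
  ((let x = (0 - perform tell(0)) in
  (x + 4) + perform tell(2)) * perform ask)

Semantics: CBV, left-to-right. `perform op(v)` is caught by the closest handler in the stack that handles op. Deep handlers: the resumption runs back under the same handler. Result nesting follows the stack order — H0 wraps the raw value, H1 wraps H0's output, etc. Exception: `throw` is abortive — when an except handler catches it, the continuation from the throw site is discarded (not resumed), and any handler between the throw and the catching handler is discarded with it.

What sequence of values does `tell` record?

Answer: (0, 2)

Working:
tell(0) @ H0 ⇒ log+=0
tell(2) @ H0 ⇒ log+=2
ask @ H1 ⇒ 3
H0 returns (12, (0, 2))
H1 returns (12, (0, 2))
H2 returns (12, (0, 2))
= (12, (0, 2))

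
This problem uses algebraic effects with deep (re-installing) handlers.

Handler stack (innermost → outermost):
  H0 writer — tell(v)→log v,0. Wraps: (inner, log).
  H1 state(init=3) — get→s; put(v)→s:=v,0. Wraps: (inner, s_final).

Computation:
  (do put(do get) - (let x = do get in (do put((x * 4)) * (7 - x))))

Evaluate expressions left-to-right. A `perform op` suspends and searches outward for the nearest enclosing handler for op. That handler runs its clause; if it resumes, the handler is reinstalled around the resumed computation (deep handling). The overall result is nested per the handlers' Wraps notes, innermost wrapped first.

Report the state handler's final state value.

Evaluation trace:
get @ H1 ⇒ 3
put(3) @ H1 ⇒ s:=3
get @ H1 ⇒ 3
put(12) @ H1 ⇒ s:=12
H0 returns (0, ())
H1 returns ((0, ()), 12)
= ((0, ()), 12)

Answer: 12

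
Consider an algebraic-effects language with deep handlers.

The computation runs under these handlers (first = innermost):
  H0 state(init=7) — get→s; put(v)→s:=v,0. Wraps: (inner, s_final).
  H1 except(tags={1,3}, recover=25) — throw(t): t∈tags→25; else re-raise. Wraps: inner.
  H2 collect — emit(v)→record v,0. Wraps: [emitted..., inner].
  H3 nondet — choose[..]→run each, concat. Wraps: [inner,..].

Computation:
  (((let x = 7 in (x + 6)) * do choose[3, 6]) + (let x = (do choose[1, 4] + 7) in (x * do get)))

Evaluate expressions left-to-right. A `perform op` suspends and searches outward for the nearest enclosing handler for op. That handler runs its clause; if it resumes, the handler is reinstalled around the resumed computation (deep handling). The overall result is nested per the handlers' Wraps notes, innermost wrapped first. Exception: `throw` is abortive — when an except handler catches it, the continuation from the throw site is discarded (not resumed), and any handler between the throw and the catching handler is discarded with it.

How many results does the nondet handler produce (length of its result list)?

Answer: 4

Working:
choose[3, 6] @ H3
  branch[0] choose=3:
    choose[1, 4] @ H3
      branch[0] choose=1:
        get @ H0 ⇒ 7
        H0 returns (95, 7)
        H1 returns (95, 7)
        H2 returns [(95, 7)]
        H3 returns [[(95, 7)]]
      branch[1] choose=4:
        get @ H0 ⇒ 7
        H0 returns (116, 7)
        H1 returns (116, 7)
        H2 returns [(116, 7)]
        H3 returns [[(116, 7)]]
  branch[1] choose=6:
    choose[1, 4] @ H3
      branch[0] choose=1:
        get @ H0 ⇒ 7
        H0 returns (134, 7)
        H1 returns (134, 7)
        H2 returns [(134, 7)]
        H3 returns [[(134, 7)]]
      branch[1] choose=4:
        get @ H0 ⇒ 7
        H0 returns (155, 7)
        H1 returns (155, 7)
        H2 returns [(155, 7)]
        H3 returns [[(155, 7)]]
= [[(95, 7)], [(116, 7)], [(134, 7)], [(155, 7)]]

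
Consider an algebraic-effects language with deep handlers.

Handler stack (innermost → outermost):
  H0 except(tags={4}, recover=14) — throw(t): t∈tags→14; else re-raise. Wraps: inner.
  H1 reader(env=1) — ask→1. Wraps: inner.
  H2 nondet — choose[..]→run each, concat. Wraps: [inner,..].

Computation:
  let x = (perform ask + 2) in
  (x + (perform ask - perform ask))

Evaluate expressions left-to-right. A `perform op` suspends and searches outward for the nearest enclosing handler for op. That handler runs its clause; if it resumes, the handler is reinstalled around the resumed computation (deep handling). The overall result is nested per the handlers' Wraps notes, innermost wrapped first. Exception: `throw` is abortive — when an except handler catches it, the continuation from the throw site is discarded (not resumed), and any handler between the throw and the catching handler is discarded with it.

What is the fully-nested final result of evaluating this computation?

Step-by-step:
ask @ H1 ⇒ 1
ask @ H1 ⇒ 1
ask @ H1 ⇒ 1
H0 returns 3
H1 returns 3
H2 returns [3]
= [3]

Answer: [3]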